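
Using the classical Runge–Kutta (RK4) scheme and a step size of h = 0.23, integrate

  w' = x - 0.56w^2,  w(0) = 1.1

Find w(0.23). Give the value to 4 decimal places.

RK4: k1 = f(x_n, w_n); k2 = f(x_n + h/2, w_n + (h/2)·k1); k3 = f(x_n + h/2, w_n + (h/2)·k2); k4 = f(x_n + h, w_n + h·k3); w_{n+1} = w_n + (h/6)·(k1 + 2k2 + 2k3 + k4).
x=0.000000, w=1.100000:
  k1 = f(0.000000, 1.100000) = -0.677600
  k2 = f(0.115000, 1.022076) = -0.469998
  k3 = f(0.115000, 1.045950) = -0.497647
  k4 = f(0.230000, 0.985541) = -0.313923
  w ← 1.100000 + (0.23/6)·(k1 + 2k2 + 2k3 + k4) = 0.987806
w(0.23) ≈ 0.9878

0.9878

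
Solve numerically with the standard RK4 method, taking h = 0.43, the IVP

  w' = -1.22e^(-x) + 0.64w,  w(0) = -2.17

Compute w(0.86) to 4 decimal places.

RK4: k1 = f(x_n, w_n); k2 = f(x_n + h/2, w_n + (h/2)·k1); k3 = f(x_n + h/2, w_n + (h/2)·k2); k4 = f(x_n + h, w_n + h·k3); w_{n+1} = w_n + (h/6)·(k1 + 2k2 + 2k3 + k4).
x=0.000000, w=-2.170000:
  k1 = f(0.000000, -2.170000) = -2.608800
  k2 = f(0.215000, -2.730892) = -2.731751
  k3 = f(0.215000, -2.757327) = -2.748670
  k4 = f(0.430000, -3.351928) = -2.938855
  w ← -2.170000 + (0.43/6)·(k1 + 2k2 + 2k3 + k4) = -3.353109
x=0.430000, w=-3.353109:
  k1 = f(0.430000, -3.353109) = -2.939611
  k2 = f(0.645000, -3.985125) = -3.190568
  k3 = f(0.645000, -4.039081) = -3.225100
  k4 = f(0.860000, -4.739902) = -3.549795
  w ← -3.353109 + (0.43/6)·(k1 + 2k2 + 2k3 + k4) = -4.737762
w(0.86) ≈ -4.7378

-4.7378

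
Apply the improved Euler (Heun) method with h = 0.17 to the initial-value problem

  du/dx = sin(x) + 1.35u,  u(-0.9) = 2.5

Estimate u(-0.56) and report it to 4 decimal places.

3.6540

Heun: k1 = f(x_n, u_n); k2 = f(x_n + h, u_n + h·k1); u_{n+1} = u_n + (h/2)·(k1 + k2).
x=-0.900000, u=2.500000:
  k1 = f(-0.900000, 2.500000) = 2.591673
  k2 = f(-0.730000, 2.940584) = 3.302919
  u ← 2.500000 + (0.17/2)·(2.591673 + 3.302919) = 3.001040
x=-0.730000, u=3.001040:
  k1 = f(-0.730000, 3.001040) = 3.384535
  k2 = f(-0.560000, 3.576411) = 4.296969
  u ← 3.001040 + (0.17/2)·(3.384535 + 4.296969) = 3.653968
u(-0.56) ≈ 3.6540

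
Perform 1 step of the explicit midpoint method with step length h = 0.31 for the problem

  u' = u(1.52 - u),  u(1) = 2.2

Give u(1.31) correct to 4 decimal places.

1.9266

Midpoint: k1 = f(s_n, u_n); k2 = f(s_n + h/2, u_n + (h/2)·k1); u_{n+1} = u_n + h·k2.
s=1.000000, u=2.200000:
  k1 = f(1.000000, 2.200000) = -1.496000
  k2 = f(1.155000, 1.968120) = -0.881954
  u ← 2.200000 + 0.31·(-0.881954) = 1.926594
u(1.31) ≈ 1.9266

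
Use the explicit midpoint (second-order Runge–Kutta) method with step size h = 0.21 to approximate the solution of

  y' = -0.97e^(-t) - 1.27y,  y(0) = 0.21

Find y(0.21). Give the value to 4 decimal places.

Midpoint: k1 = f(t_n, y_n); k2 = f(t_n + h/2, y_n + (h/2)·k1); y_{n+1} = y_n + h·k2.
t=0.000000, y=0.210000:
  k1 = f(0.000000, 0.210000) = -1.236700
  k2 = f(0.105000, 0.080147) = -0.975101
  y ← 0.210000 + 0.21·(-0.975101) = 0.005229
y(0.21) ≈ 0.0052

0.0052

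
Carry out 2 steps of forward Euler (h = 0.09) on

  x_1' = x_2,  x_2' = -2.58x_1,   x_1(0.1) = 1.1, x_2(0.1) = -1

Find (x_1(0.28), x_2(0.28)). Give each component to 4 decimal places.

Euler on (x_1,x_2): x_1_{n+1} = x_1_n + h·x_1', x_2_{n+1} = x_2_n + h·x_2'.
0.100000: (1.100000, -1.000000); f=(-1.000000, -2.838000) → (1.010000, -1.255420)
0.190000: (1.010000, -1.255420); f=(-1.255420, -2.605800) → (0.897012, -1.489942)
(x_1(0.28), x_2(0.28)) ≈ (0.8970, -1.4899)

0.8970, -1.4899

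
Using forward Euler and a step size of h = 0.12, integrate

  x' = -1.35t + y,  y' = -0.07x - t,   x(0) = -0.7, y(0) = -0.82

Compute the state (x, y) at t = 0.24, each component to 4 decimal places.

-0.9155, -0.8218

Euler on (x,y): x_{n+1} = x_n + h·x', y_{n+1} = y_n + h·y'.
0.000000: (-0.700000, -0.820000); f=(-0.820000, 0.049000) → (-0.798400, -0.814120)
0.120000: (-0.798400, -0.814120); f=(-0.976120, -0.064112) → (-0.915534, -0.821813)
(x(0.24), y(0.24)) ≈ (-0.9155, -0.8218)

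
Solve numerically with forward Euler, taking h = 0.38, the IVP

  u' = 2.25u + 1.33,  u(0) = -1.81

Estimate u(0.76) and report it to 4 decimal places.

-4.7853

Euler: u_{n+1} = u_n + h·f(t_n, u_n).
t=0.000000, u=-1.810000: f=-2.742500 → u ← -1.810000 + 0.38·(-2.742500) = -2.852150
t=0.380000, u=-2.852150: f=-5.087338 → u ← -2.852150 + 0.38·(-5.087338) = -4.785338
u(0.76) ≈ -4.7853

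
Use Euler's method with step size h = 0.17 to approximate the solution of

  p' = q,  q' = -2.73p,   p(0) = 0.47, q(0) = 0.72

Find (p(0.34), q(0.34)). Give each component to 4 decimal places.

Euler on (p,q): p_{n+1} = p_n + h·p', q_{n+1} = q_n + h·q'.
0.000000: (0.470000, 0.720000); f=(0.720000, -1.283100) → (0.592400, 0.501873)
0.170000: (0.592400, 0.501873); f=(0.501873, -1.617252) → (0.677718, 0.226940)
(p(0.34), q(0.34)) ≈ (0.6777, 0.2269)

0.6777, 0.2269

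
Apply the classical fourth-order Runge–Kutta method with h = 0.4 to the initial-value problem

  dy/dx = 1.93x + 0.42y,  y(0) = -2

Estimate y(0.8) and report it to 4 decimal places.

-2.1057

RK4: k1 = f(x_n, y_n); k2 = f(x_n + h/2, y_n + (h/2)·k1); k3 = f(x_n + h/2, y_n + (h/2)·k2); k4 = f(x_n + h, y_n + h·k3); y_{n+1} = y_n + (h/6)·(k1 + 2k2 + 2k3 + k4).
x=0.000000, y=-2.000000:
  k1 = f(0.000000, -2.000000) = -0.840000
  k2 = f(0.200000, -2.168000) = -0.524560
  k3 = f(0.200000, -2.104912) = -0.498063
  k4 = f(0.400000, -2.199225) = -0.151675
  y ← -2.000000 + (0.4/6)·(k1 + 2k2 + 2k3 + k4) = -2.202461
x=0.400000, y=-2.202461:
  k1 = f(0.400000, -2.202461) = -0.153034
  k2 = f(0.600000, -2.233068) = 0.220111
  k3 = f(0.600000, -2.158439) = 0.251456
  k4 = f(0.800000, -2.101879) = 0.661211
  y ← -2.202461 + (0.4/6)·(k1 + 2k2 + 2k3 + k4) = -2.105707
y(0.8) ≈ -2.1057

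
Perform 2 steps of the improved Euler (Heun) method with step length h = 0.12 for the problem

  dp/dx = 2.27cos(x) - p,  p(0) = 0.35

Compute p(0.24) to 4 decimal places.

Heun: k1 = f(x_n, p_n); k2 = f(x_n + h, p_n + h·k1); p_{n+1} = p_n + (h/2)·(k1 + k2).
x=0.000000, p=0.350000:
  k1 = f(0.000000, 0.350000) = 1.920000
  k2 = f(0.120000, 0.580400) = 1.673276
  p ← 0.350000 + (0.12/2)·(1.920000 + 1.673276) = 0.565597
x=0.120000, p=0.565597:
  k1 = f(0.120000, 0.565597) = 1.688079
  k2 = f(0.240000, 0.768166) = 1.436771
  p ← 0.565597 + (0.12/2)·(1.688079 + 1.436771) = 0.753088
p(0.24) ≈ 0.7531

0.7531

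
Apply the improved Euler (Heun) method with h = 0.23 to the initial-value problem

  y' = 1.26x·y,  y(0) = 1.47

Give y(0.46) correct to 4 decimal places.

1.6776

Heun: k1 = f(x_n, y_n); k2 = f(x_n + h, y_n + h·k1); y_{n+1} = y_n + (h/2)·(k1 + k2).
x=0.000000, y=1.470000:
  k1 = f(0.000000, 1.470000) = 0.000000
  k2 = f(0.230000, 1.470000) = 0.426006
  y ← 1.470000 + (0.23/2)·(0.000000 + 0.426006) = 1.518991
x=0.230000, y=1.518991:
  k1 = f(0.230000, 1.518991) = 0.440204
  k2 = f(0.460000, 1.620237) = 0.939090
  y ← 1.518991 + (0.23/2)·(0.440204 + 0.939090) = 1.677609
y(0.46) ≈ 1.6776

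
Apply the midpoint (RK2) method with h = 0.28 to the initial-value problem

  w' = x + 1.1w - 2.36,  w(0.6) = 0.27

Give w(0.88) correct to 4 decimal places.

Midpoint: k1 = f(x_n, w_n); k2 = f(x_n + h/2, w_n + (h/2)·k1); w_{n+1} = w_n + h·k2.
x=0.600000, w=0.270000:
  k1 = f(0.600000, 0.270000) = -1.463000
  k2 = f(0.740000, 0.065180) = -1.548302
  w ← 0.270000 + 0.28·(-1.548302) = -0.163525
w(0.88) ≈ -0.1635

-0.1635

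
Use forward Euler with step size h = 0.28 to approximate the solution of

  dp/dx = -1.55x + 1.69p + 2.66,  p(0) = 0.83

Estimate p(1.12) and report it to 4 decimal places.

Euler: p_{n+1} = p_n + h·f(x_n, p_n).
x=0.000000, p=0.830000: f=4.062700 → p ← 0.830000 + 0.28·4.062700 = 1.967556
x=0.280000, p=1.967556: f=5.551170 → p ← 1.967556 + 0.28·5.551170 = 3.521883
x=0.560000, p=3.521883: f=7.743983 → p ← 3.521883 + 0.28·7.743983 = 5.690199
x=0.840000, p=5.690199: f=10.974436 → p ← 5.690199 + 0.28·10.974436 = 8.763041
p(1.12) ≈ 8.7630

8.7630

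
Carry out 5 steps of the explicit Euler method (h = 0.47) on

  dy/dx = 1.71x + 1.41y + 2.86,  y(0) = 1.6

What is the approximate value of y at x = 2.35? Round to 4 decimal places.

51.3002

Euler: y_{n+1} = y_n + h·f(x_n, y_n).
x=0.000000, y=1.600000: f=5.116000 → y ← 1.600000 + 0.47·5.116000 = 4.004520
x=0.470000, y=4.004520: f=9.310073 → y ← 4.004520 + 0.47·9.310073 = 8.380254
x=0.940000, y=8.380254: f=16.283559 → y ← 8.380254 + 0.47·16.283559 = 16.033527
x=1.410000, y=16.033527: f=27.878373 → y ← 16.033527 + 0.47·27.878373 = 29.136362
x=1.880000, y=29.136362: f=47.157071 → y ← 29.136362 + 0.47·47.157071 = 51.300186
y(2.35) ≈ 51.3002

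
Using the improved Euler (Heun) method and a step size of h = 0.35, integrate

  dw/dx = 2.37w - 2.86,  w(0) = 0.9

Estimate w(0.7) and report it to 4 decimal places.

-0.2424

Heun: k1 = f(x_n, w_n); k2 = f(x_n + h, w_n + h·k1); w_{n+1} = w_n + (h/2)·(k1 + k2).
x=0.000000, w=0.900000:
  k1 = f(0.000000, 0.900000) = -0.727000
  k2 = f(0.350000, 0.645550) = -1.330046
  w ← 0.900000 + (0.35/2)·(-0.727000 + (-1.330046)) = 0.540017
x=0.350000, w=0.540017:
  k1 = f(0.350000, 0.540017) = -1.580160
  k2 = f(0.700000, -0.013039) = -2.890903
  w ← 0.540017 + (0.35/2)·(-1.580160 + (-2.890903)) = -0.242419
w(0.7) ≈ -0.2424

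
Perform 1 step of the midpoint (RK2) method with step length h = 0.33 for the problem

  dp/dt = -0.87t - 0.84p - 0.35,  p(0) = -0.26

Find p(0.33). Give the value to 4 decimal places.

Midpoint: k1 = f(t_n, p_n); k2 = f(t_n + h/2, p_n + (h/2)·k1); p_{n+1} = p_n + h·k2.
t=0.000000, p=-0.260000:
  k1 = f(0.000000, -0.260000) = -0.131600
  k2 = f(0.165000, -0.281714) = -0.256910
  p ← -0.260000 + 0.33·(-0.256910) = -0.344780
p(0.33) ≈ -0.3448

-0.3448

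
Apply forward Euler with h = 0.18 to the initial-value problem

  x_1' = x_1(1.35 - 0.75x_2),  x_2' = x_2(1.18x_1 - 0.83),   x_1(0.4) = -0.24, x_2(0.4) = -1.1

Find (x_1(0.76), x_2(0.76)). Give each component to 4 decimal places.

Euler on (x_1,x_2): x_1_{n+1} = x_1_n + h·x_1', x_2_{n+1} = x_2_n + h·x_2'.
0.400000: (-0.240000, -1.100000); f=(-0.522000, 1.224520) → (-0.333960, -0.879586)
0.580000: (-0.333960, -0.879586); f=(-0.671156, 1.076678) → (-0.454768, -0.685784)
(x_1(0.76), x_2(0.76)) ≈ (-0.4548, -0.6858)

-0.4548, -0.6858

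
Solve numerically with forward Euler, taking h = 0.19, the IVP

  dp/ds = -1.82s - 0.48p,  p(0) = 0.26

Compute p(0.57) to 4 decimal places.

0.0040

Euler: p_{n+1} = p_n + h·f(s_n, p_n).
s=0.000000, p=0.260000: f=-0.124800 → p ← 0.260000 + 0.19·(-0.124800) = 0.236288
s=0.190000, p=0.236288: f=-0.459218 → p ← 0.236288 + 0.19·(-0.459218) = 0.149037
s=0.380000, p=0.149037: f=-0.763138 → p ← 0.149037 + 0.19·(-0.763138) = 0.004040
p(0.57) ≈ 0.0040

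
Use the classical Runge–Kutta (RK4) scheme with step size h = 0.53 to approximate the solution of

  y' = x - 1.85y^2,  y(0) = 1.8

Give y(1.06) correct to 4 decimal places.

0.3448

RK4: k1 = f(x_n, y_n); k2 = f(x_n + h/2, y_n + (h/2)·k1); k3 = f(x_n + h/2, y_n + (h/2)·k2); k4 = f(x_n + h, y_n + h·k3); y_{n+1} = y_n + (h/6)·(k1 + 2k2 + 2k3 + k4).
x=0.000000, y=1.800000:
  k1 = f(0.000000, 1.800000) = -5.994000
  k2 = f(0.265000, 0.211590) = 0.182175
  k3 = f(0.265000, 1.848276) = -6.054832
  k4 = f(0.530000, -1.409061) = -3.143088
  y ← 1.800000 + (0.53/6)·(k1 + 2k2 + 2k3 + k4) = -0.044612
x=0.530000, y=-0.044612:
  k1 = f(0.530000, -0.044612) = 0.526318
  k2 = f(0.795000, 0.094862) = 0.778352
  k3 = f(0.795000, 0.161651) = 0.746657
  k4 = f(1.060000, 0.351116) = 0.831927
  y ← -0.044612 + (0.53/6)·(k1 + 2k2 + 2k3 + k4) = 0.344784
y(1.06) ≈ 0.3448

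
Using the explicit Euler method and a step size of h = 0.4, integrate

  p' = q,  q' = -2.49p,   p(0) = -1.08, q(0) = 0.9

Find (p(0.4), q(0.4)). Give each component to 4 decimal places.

Euler on (p,q): p_{n+1} = p_n + h·p', q_{n+1} = q_n + h·q'.
0.000000: (-1.080000, 0.900000); f=(0.900000, 2.689200) → (-0.720000, 1.975680)
(p(0.4), q(0.4)) ≈ (-0.7200, 1.9757)

-0.7200, 1.9757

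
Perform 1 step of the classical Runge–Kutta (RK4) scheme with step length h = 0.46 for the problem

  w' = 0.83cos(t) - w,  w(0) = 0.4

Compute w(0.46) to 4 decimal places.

0.5465

RK4: k1 = f(t_n, w_n); k2 = f(t_n + h/2, w_n + (h/2)·k1); k3 = f(t_n + h/2, w_n + (h/2)·k2); k4 = f(t_n + h, w_n + h·k3); w_{n+1} = w_n + (h/6)·(k1 + 2k2 + 2k3 + k4).
t=0.000000, w=0.400000:
  k1 = f(0.000000, 0.400000) = 0.430000
  k2 = f(0.230000, 0.498900) = 0.309243
  k3 = f(0.230000, 0.471126) = 0.337017
  k4 = f(0.460000, 0.555028) = 0.188696
  w ← 0.400000 + (0.46/6)·(k1 + 2k2 + 2k3 + k4) = 0.546527
w(0.46) ≈ 0.5465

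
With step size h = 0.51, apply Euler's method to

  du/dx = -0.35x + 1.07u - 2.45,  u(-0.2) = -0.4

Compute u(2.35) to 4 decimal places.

Euler: u_{n+1} = u_n + h·f(x_n, u_n).
x=-0.200000, u=-0.400000: f=-2.808000 → u ← -0.400000 + 0.51·(-2.808000) = -1.832080
x=0.310000, u=-1.832080: f=-4.518826 → u ← -1.832080 + 0.51·(-4.518826) = -4.136681
x=0.820000, u=-4.136681: f=-7.163249 → u ← -4.136681 + 0.51·(-7.163249) = -7.789938
x=1.330000, u=-7.789938: f=-11.250734 → u ← -7.789938 + 0.51·(-11.250734) = -13.527812
x=1.840000, u=-13.527812: f=-17.568759 → u ← -13.527812 + 0.51·(-17.568759) = -22.487879
u(2.35) ≈ -22.4879

-22.4879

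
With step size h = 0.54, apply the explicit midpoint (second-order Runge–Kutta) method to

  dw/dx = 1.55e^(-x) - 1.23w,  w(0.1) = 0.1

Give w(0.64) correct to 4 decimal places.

Midpoint: k1 = f(x_n, w_n); k2 = f(x_n + h/2, w_n + (h/2)·k1); w_{n+1} = w_n + h·k2.
x=0.100000, w=0.100000:
  k1 = f(0.100000, 0.100000) = 1.279498
  k2 = f(0.370000, 0.445464) = 0.522717
  w ← 0.100000 + 0.54·0.522717 = 0.382267
w(0.64) ≈ 0.3823

0.3823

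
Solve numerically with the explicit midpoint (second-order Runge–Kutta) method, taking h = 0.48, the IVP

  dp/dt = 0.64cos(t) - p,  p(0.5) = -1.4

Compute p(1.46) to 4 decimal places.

-0.3974

Midpoint: k1 = f(t_n, p_n); k2 = f(t_n + h/2, p_n + (h/2)·k1); p_{n+1} = p_n + h·k2.
t=0.500000, p=-1.400000:
  k1 = f(0.500000, -1.400000) = 1.961653
  k2 = f(0.740000, -0.929203) = 1.401823
  p ← -1.400000 + 0.48·1.401823 = -0.727125
t=0.980000, p=-0.727125:
  k1 = f(0.980000, -0.727125) = 1.083619
  k2 = f(1.220000, -0.467056) = 0.686990
  p ← -0.727125 + 0.48·0.686990 = -0.397370
p(1.46) ≈ -0.3974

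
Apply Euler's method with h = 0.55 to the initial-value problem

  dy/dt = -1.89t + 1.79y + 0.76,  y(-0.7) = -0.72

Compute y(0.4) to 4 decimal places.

Euler: y_{n+1} = y_n + h·f(t_n, y_n).
t=-0.700000, y=-0.720000: f=0.794200 → y ← -0.720000 + 0.55·0.794200 = -0.283190
t=-0.150000, y=-0.283190: f=0.536590 → y ← -0.283190 + 0.55·0.536590 = 0.011934
y(0.4) ≈ 0.0119

0.0119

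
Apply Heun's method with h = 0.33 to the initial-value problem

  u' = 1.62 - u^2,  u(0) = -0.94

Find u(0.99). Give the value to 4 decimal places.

Heun: k1 = f(x_n, u_n); k2 = f(x_n + h, u_n + h·k1); u_{n+1} = u_n + (h/2)·(k1 + k2).
x=0.000000, u=-0.940000:
  k1 = f(0.000000, -0.940000) = 0.736400
  k2 = f(0.330000, -0.696988) = 1.134208
  u ← -0.940000 + (0.33/2)·(0.736400 + 1.134208) = -0.631350
x=0.330000, u=-0.631350:
  k1 = f(0.330000, -0.631350) = 1.221398
  k2 = f(0.660000, -0.228289) = 1.567884
  u ← -0.631350 + (0.33/2)·(1.221398 + 1.567884) = -0.171118
x=0.660000, u=-0.171118:
  k1 = f(0.660000, -0.171118) = 1.590719
  k2 = f(0.990000, 0.353819) = 1.494812
  u ← -0.171118 + (0.33/2)·(1.590719 + 1.494812) = 0.337994
u(0.99) ≈ 0.3380

0.3380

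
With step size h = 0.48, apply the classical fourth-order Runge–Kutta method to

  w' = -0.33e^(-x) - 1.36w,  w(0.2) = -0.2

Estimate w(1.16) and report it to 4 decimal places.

RK4: k1 = f(x_n, w_n); k2 = f(x_n + h/2, w_n + (h/2)·k1); k3 = f(x_n + h/2, w_n + (h/2)·k2); k4 = f(x_n + h, w_n + h·k3); w_{n+1} = w_n + (h/6)·(k1 + 2k2 + 2k3 + k4).
x=0.200000, w=-0.200000:
  k1 = f(0.200000, -0.200000) = 0.001819
  k2 = f(0.440000, -0.199563) = 0.058874
  k3 = f(0.440000, -0.185870) = 0.040251
  k4 = f(0.680000, -0.180679) = 0.078540
  w ← -0.200000 + (0.48/6)·(k1 + 2k2 + 2k3 + k4) = -0.177711
x=0.680000, w=-0.177711:
  k1 = f(0.680000, -0.177711) = 0.074504
  k2 = f(0.920000, -0.159830) = 0.085858
  k3 = f(0.920000, -0.157105) = 0.082152
  k4 = f(1.160000, -0.138278) = 0.084608
  w ← -0.177711 + (0.48/6)·(k1 + 2k2 + 2k3 + k4) = -0.138101
w(1.16) ≈ -0.1381

-0.1381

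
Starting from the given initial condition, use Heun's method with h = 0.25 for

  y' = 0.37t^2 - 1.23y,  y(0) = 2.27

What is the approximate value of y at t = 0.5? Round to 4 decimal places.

1.2580

Heun: k1 = f(t_n, y_n); k2 = f(t_n + h, y_n + h·k1); y_{n+1} = y_n + (h/2)·(k1 + k2).
t=0.000000, y=2.270000:
  k1 = f(0.000000, 2.270000) = -2.792100
  k2 = f(0.250000, 1.571975) = -1.910404
  y ← 2.270000 + (0.25/2)·(-2.792100 + (-1.910404)) = 1.682187
t=0.250000, y=1.682187:
  k1 = f(0.250000, 1.682187) = -2.045965
  k2 = f(0.500000, 1.170696) = -1.347456
  y ← 1.682187 + (0.25/2)·(-2.045965 + (-1.347456)) = 1.258009
y(0.5) ≈ 1.2580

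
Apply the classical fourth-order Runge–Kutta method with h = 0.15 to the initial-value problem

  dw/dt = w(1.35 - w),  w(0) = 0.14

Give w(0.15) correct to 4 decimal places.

RK4: k1 = f(t_n, w_n); k2 = f(t_n + h/2, w_n + (h/2)·k1); k3 = f(t_n + h/2, w_n + (h/2)·k2); k4 = f(t_n + h, w_n + h·k3); w_{n+1} = w_n + (h/6)·(k1 + 2k2 + 2k3 + k4).
t=0.000000, w=0.140000:
  k1 = f(0.000000, 0.140000) = 0.169400
  k2 = f(0.075000, 0.152705) = 0.182833
  k3 = f(0.075000, 0.153712) = 0.183884
  k4 = f(0.150000, 0.167583) = 0.198153
  w ← 0.140000 + (0.15/6)·(k1 + 2k2 + 2k3 + k4) = 0.167525
w(0.15) ≈ 0.1675

0.1675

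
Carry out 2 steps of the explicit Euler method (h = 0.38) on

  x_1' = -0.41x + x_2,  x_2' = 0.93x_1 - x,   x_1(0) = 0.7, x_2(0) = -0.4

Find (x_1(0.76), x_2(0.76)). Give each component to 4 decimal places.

0.4308, -0.1034

Euler on (x_1,x_2): x_1_{n+1} = x_1_n + h·x_1', x_2_{n+1} = x_2_n + h·x_2'.
0.000000: (0.700000, -0.400000); f=(-0.400000, 0.651000) → (0.548000, -0.152620)
0.380000: (0.548000, -0.152620); f=(-0.308420, 0.129640) → (0.430800, -0.103357)
(x_1(0.76), x_2(0.76)) ≈ (0.4308, -0.1034)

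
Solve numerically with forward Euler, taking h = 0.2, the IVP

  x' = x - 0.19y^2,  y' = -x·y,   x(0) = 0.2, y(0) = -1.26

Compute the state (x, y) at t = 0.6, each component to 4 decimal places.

0.1403, -1.1288

Euler on (x,y): x_{n+1} = x_n + h·x', y_{n+1} = y_n + h·y'.
0.000000: (0.200000, -1.260000); f=(-0.101644, 0.252000) → (0.179671, -1.209600)
0.200000: (0.179671, -1.209600); f=(-0.098324, 0.217330) → (0.160006, -1.166134)
0.400000: (0.160006, -1.166134); f=(-0.098369, 0.186589) → (0.140333, -1.128816)
(x(0.6), y(0.6)) ≈ (0.1403, -1.1288)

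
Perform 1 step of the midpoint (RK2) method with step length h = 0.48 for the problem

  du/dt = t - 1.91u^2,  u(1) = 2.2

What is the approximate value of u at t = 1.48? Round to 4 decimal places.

2.7503

Midpoint: k1 = f(t_n, u_n); k2 = f(t_n + h/2, u_n + (h/2)·k1); u_{n+1} = u_n + h·k2.
t=1.000000, u=2.200000:
  k1 = f(1.000000, 2.200000) = -8.244400
  k2 = f(1.240000, 0.221344) = 1.146423
  u ← 2.200000 + 0.48·1.146423 = 2.750283
u(1.48) ≈ 2.7503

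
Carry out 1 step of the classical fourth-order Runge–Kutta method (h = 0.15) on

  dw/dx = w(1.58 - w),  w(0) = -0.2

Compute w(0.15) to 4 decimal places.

-0.2624

RK4: k1 = f(x_n, w_n); k2 = f(x_n + h/2, w_n + (h/2)·k1); k3 = f(x_n + h/2, w_n + (h/2)·k2); k4 = f(x_n + h, w_n + h·k3); w_{n+1} = w_n + (h/6)·(k1 + 2k2 + 2k3 + k4).
x=0.000000, w=-0.200000:
  k1 = f(0.000000, -0.200000) = -0.356000
  k2 = f(0.075000, -0.226700) = -0.409579
  k3 = f(0.075000, -0.230718) = -0.417766
  k4 = f(0.150000, -0.262665) = -0.484003
  w ← -0.200000 + (0.15/6)·(k1 + 2k2 + 2k3 + k4) = -0.262367
w(0.15) ≈ -0.2624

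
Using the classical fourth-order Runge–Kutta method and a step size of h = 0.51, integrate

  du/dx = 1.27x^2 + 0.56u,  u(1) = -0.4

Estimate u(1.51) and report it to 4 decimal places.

0.6419

RK4: k1 = f(x_n, u_n); k2 = f(x_n + h/2, u_n + (h/2)·k1); k3 = f(x_n + h/2, u_n + (h/2)·k2); k4 = f(x_n + h, u_n + h·k3); u_{n+1} = u_n + (h/6)·(k1 + 2k2 + 2k3 + k4).
x=1.000000, u=-0.400000:
  k1 = f(1.000000, -0.400000) = 1.046000
  k2 = f(1.255000, -0.133270) = 1.925651
  k3 = f(1.255000, 0.091041) = 2.051265
  k4 = f(1.510000, 0.646145) = 3.257568
  u ← -0.400000 + (0.51/6)·(k1 + 2k2 + 2k3 + k4) = 0.641879
u(1.51) ≈ 0.6419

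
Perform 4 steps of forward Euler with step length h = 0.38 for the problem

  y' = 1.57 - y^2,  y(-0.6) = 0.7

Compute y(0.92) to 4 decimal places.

1.2530

Euler: y_{n+1} = y_n + h·f(x_n, y_n).
x=-0.600000, y=0.700000: f=1.080000 → y ← 0.700000 + 0.38·1.080000 = 1.110400
x=-0.220000, y=1.110400: f=0.337012 → y ← 1.110400 + 0.38·0.337012 = 1.238464
x=0.160000, y=1.238464: f=0.036206 → y ← 1.238464 + 0.38·0.036206 = 1.252223
x=0.540000, y=1.252223: f=0.001938 → y ← 1.252223 + 0.38·0.001938 = 1.252959
y(0.92) ≈ 1.2530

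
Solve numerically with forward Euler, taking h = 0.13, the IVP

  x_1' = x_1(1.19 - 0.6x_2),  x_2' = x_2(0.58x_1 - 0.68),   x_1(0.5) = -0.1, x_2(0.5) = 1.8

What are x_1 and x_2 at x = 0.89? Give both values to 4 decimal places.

-0.1084, 1.3294

Euler on (x_1,x_2): x_1_{n+1} = x_1_n + h·x_1', x_2_{n+1} = x_2_n + h·x_2'.
0.500000: (-0.100000, 1.800000); f=(-0.011000, -1.328400) → (-0.101430, 1.627308)
0.630000: (-0.101430, 1.627308); f=(-0.021667, -1.202303) → (-0.104247, 1.471009)
0.760000: (-0.104247, 1.471009); f=(-0.032045, -1.089228) → (-0.108413, 1.329409)
(x_1(0.89), x_2(0.89)) ≈ (-0.1084, 1.3294)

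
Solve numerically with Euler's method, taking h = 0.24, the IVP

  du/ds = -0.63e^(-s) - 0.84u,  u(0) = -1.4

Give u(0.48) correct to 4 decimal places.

-1.1321

Euler: u_{n+1} = u_n + h·f(s_n, u_n).
s=0.000000, u=-1.400000: f=0.546000 → u ← -1.400000 + 0.24·0.546000 = -1.268960
s=0.240000, u=-1.268960: f=0.570351 → u ← -1.268960 + 0.24·0.570351 = -1.132076
u(0.48) ≈ -1.1321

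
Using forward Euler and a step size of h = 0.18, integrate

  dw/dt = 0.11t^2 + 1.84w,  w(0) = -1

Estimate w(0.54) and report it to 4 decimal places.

-2.3556

Euler: w_{n+1} = w_n + h·f(t_n, w_n).
t=0.000000, w=-1.000000: f=-1.840000 → w ← -1.000000 + 0.18·(-1.840000) = -1.331200
t=0.180000, w=-1.331200: f=-2.445844 → w ← -1.331200 + 0.18·(-2.445844) = -1.771452
t=0.360000, w=-1.771452: f=-3.245216 → w ← -1.771452 + 0.18·(-3.245216) = -2.355591
w(0.54) ≈ -2.3556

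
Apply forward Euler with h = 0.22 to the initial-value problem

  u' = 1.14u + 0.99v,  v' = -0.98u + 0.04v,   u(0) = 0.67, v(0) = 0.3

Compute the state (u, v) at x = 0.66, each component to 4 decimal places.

1.4488, -0.2865

Euler on (u,v): u_{n+1} = u_n + h·u', v_{n+1} = v_n + h·v'.
0.000000: (0.670000, 0.300000); f=(1.060800, -0.644600) → (0.903376, 0.158188)
0.220000: (0.903376, 0.158188); f=(1.186455, -0.878981) → (1.164396, -0.035188)
0.440000: (1.164396, -0.035188); f=(1.292576, -1.142516) → (1.448763, -0.286541)
(u(0.66), v(0.66)) ≈ (1.4488, -0.2865)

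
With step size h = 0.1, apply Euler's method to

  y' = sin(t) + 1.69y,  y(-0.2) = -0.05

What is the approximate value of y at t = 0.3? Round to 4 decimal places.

-0.1307

Euler: y_{n+1} = y_n + h·f(t_n, y_n).
t=-0.200000, y=-0.050000: f=-0.283169 → y ← -0.050000 + 0.1·(-0.283169) = -0.078317
t=-0.100000, y=-0.078317: f=-0.232189 → y ← -0.078317 + 0.1·(-0.232189) = -0.101536
t=0.000000, y=-0.101536: f=-0.171596 → y ← -0.101536 + 0.1·(-0.171596) = -0.118695
t=0.100000, y=-0.118695: f=-0.100762 → y ← -0.118695 + 0.1·(-0.100762) = -0.128772
t=0.200000, y=-0.128772: f=-0.018955 → y ← -0.128772 + 0.1·(-0.018955) = -0.130667
y(0.3) ≈ -0.1307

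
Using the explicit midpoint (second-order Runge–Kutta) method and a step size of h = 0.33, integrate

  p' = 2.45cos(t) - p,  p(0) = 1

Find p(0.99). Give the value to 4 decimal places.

1.5960

Midpoint: k1 = f(t_n, p_n); k2 = f(t_n + h/2, p_n + (h/2)·k1); p_{n+1} = p_n + h·k2.
t=0.000000, p=1.000000:
  k1 = f(0.000000, 1.000000) = 1.450000
  k2 = f(0.165000, 1.239250) = 1.177475
  p ← 1.000000 + 0.33·1.177475 = 1.388567
t=0.330000, p=1.388567:
  k1 = f(0.330000, 1.388567) = 0.929237
  k2 = f(0.495000, 1.541891) = 0.614032
  p ← 1.388567 + 0.33·0.614032 = 1.591197
t=0.660000, p=1.591197:
  k1 = f(0.660000, 1.591197) = 0.344284
  k2 = f(0.825000, 1.648004) = 0.014460
  p ← 1.591197 + 0.33·0.014460 = 1.595969
p(0.99) ≈ 1.5960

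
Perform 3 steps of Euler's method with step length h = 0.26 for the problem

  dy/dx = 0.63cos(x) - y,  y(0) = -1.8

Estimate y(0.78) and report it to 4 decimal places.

-0.3804

Euler: y_{n+1} = y_n + h·f(x_n, y_n).
x=0.000000, y=-1.800000: f=2.430000 → y ← -1.800000 + 0.26·2.430000 = -1.168200
x=0.260000, y=-1.168200: f=1.777026 → y ← -1.168200 + 0.26·1.777026 = -0.706173
x=0.520000, y=-0.706173: f=1.252899 → y ← -0.706173 + 0.26·1.252899 = -0.380419
y(0.78) ≈ -0.3804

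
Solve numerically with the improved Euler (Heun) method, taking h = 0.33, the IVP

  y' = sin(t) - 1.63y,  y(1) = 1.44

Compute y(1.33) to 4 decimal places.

1.0981

Heun: k1 = f(t_n, y_n); k2 = f(t_n + h, y_n + h·k1); y_{n+1} = y_n + (h/2)·(k1 + k2).
t=1.000000, y=1.440000:
  k1 = f(1.000000, 1.440000) = -1.505729
  k2 = f(1.330000, 0.943109) = -0.566120
  y ← 1.440000 + (0.33/2)·(-1.505729 + (-0.566120)) = 1.098145
y(1.33) ≈ 1.0981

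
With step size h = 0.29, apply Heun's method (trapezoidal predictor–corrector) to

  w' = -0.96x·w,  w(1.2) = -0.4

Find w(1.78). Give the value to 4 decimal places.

Heun: k1 = f(x_n, w_n); k2 = f(x_n + h, w_n + h·k1); w_{n+1} = w_n + (h/2)·(k1 + k2).
x=1.200000, w=-0.400000:
  k1 = f(1.200000, -0.400000) = 0.460800
  k2 = f(1.490000, -0.266368) = 0.381013
  w ← -0.400000 + (0.29/2)·(0.460800 + 0.381013) = -0.277937
x=1.490000, w=-0.277937:
  k1 = f(1.490000, -0.277937) = 0.397561
  k2 = f(1.780000, -0.162644) = 0.277927
  w ← -0.277937 + (0.29/2)·(0.397561 + 0.277927) = -0.179991
w(1.78) ≈ -0.1800

-0.1800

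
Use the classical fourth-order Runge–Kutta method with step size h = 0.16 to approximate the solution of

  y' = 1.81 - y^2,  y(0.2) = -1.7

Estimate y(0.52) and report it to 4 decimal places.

-2.3678

RK4: k1 = f(t_n, y_n); k2 = f(t_n + h/2, y_n + (h/2)·k1); k3 = f(t_n + h/2, y_n + (h/2)·k2); k4 = f(t_n + h, y_n + h·k3); y_{n+1} = y_n + (h/6)·(k1 + 2k2 + 2k3 + k4).
t=0.200000, y=-1.700000:
  k1 = f(0.200000, -1.700000) = -1.080000
  k2 = f(0.280000, -1.786400) = -1.381225
  k3 = f(0.280000, -1.810498) = -1.467903
  k4 = f(0.360000, -1.934864) = -1.933701
  y ← -1.700000 + (0.16/6)·(k1 + 2k2 + 2k3 + k4) = -1.932319
t=0.360000, y=-1.932319:
  k1 = f(0.360000, -1.932319) = -1.923856
  k2 = f(0.440000, -2.086227) = -2.542344
  k3 = f(0.440000, -2.135706) = -2.751242
  k4 = f(0.520000, -2.372518) = -3.818839
  y ← -1.932319 + (0.16/6)·(k1 + 2k2 + 2k3 + k4) = -2.367782
y(0.52) ≈ -2.3678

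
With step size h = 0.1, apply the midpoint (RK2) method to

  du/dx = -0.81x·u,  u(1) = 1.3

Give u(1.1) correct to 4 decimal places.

1.1939

Midpoint: k1 = f(x_n, u_n); k2 = f(x_n + h/2, u_n + (h/2)·k1); u_{n+1} = u_n + h·k2.
x=1.000000, u=1.300000:
  k1 = f(1.000000, 1.300000) = -1.053000
  k2 = f(1.050000, 1.247350) = -1.060871
  u ← 1.300000 + 0.1·(-1.060871) = 1.193913
u(1.1) ≈ 1.1939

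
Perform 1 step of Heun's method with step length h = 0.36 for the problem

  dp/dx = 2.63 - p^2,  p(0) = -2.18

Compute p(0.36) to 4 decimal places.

-3.6488

Heun: k1 = f(x_n, p_n); k2 = f(x_n + h, p_n + h·k1); p_{n+1} = p_n + (h/2)·(k1 + k2).
x=0.000000, p=-2.180000:
  k1 = f(0.000000, -2.180000) = -2.122400
  k2 = f(0.360000, -2.944064) = -6.037513
  p ← -2.180000 + (0.36/2)·(-2.122400 + (-6.037513)) = -3.648784
p(0.36) ≈ -3.6488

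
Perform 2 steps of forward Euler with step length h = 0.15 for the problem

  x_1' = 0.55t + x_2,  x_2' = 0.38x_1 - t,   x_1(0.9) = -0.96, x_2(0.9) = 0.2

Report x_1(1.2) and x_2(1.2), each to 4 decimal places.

-0.7676, -0.1960

Euler on (x_1,x_2): x_1_{n+1} = x_1_n + h·x_1', x_2_{n+1} = x_2_n + h·x_2'.
0.900000: (-0.960000, 0.200000); f=(0.695000, -1.264800) → (-0.855750, 0.010280)
1.050000: (-0.855750, 0.010280); f=(0.587780, -1.375185) → (-0.767583, -0.195998)
(x_1(1.2), x_2(1.2)) ≈ (-0.7676, -0.1960)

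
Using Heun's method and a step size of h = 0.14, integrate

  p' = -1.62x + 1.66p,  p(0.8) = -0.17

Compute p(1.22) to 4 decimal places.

-1.2950

Heun: k1 = f(x_n, p_n); k2 = f(x_n + h, p_n + h·k1); p_{n+1} = p_n + (h/2)·(k1 + k2).
x=0.800000, p=-0.170000:
  k1 = f(0.800000, -0.170000) = -1.578200
  k2 = f(0.940000, -0.390948) = -2.171774
  p ← -0.170000 + (0.14/2)·(-1.578200 + (-2.171774)) = -0.432498
x=0.940000, p=-0.432498:
  k1 = f(0.940000, -0.432498) = -2.240747
  k2 = f(1.080000, -0.746203) = -2.988297
  p ← -0.432498 + (0.14/2)·(-2.240747 + (-2.988297)) = -0.798531
x=1.080000, p=-0.798531:
  k1 = f(1.080000, -0.798531) = -3.075162
  k2 = f(1.220000, -1.229054) = -4.016629
  p ← -0.798531 + (0.14/2)·(-3.075162 + (-4.016629)) = -1.294957
p(1.22) ≈ -1.2950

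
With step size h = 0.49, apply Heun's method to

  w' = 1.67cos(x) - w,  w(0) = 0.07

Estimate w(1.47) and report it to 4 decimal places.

Heun: k1 = f(x_n, w_n); k2 = f(x_n + h, w_n + h·k1); w_{n+1} = w_n + (h/2)·(k1 + k2).
x=0.000000, w=0.070000:
  k1 = f(0.000000, 0.070000) = 1.600000
  k2 = f(0.490000, 0.854000) = 0.619496
  w ← 0.070000 + (0.49/2)·(1.600000 + 0.619496) = 0.613776
x=0.490000, w=0.613776:
  k1 = f(0.490000, 0.613776) = 0.859719
  k2 = f(0.980000, 1.035039) = -0.104811
  w ← 0.613776 + (0.49/2)·(0.859719 + (-0.104811)) = 0.798729
x=0.980000, w=0.798729:
  k1 = f(0.980000, 0.798729) = 0.131499
  k2 = f(1.470000, 0.863163) = -0.695118
  w ← 0.798729 + (0.49/2)·(0.131499 + (-0.695118)) = 0.660642
w(1.47) ≈ 0.6606

0.6606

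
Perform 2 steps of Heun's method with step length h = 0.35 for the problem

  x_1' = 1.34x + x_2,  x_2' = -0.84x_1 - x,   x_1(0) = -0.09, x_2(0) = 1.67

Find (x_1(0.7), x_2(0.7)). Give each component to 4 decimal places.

1.3183, 1.0908

Heun on (x_1,x_2): k1 = f(x_n, state_n); k2 = f(x_n + h, state_n + h·k1); state_{n+1} = state_n + (h/2)·(k1 + k2).
0.000000: (-0.090000, 1.670000)
  k1 = (1.670000, 0.075600)
  predictor → (0.494500, 1.696460)
  k2 = (2.165460, -0.765380)
  → (0.581205, 1.549288)
0.350000: (0.581205, 1.549288)
  k1 = (2.018288, -0.838213)
  predictor → (1.287606, 1.255914)
  k2 = (2.193914, -1.781589)
  → (1.318341, 1.090823)
(x_1(0.7), x_2(0.7)) ≈ (1.3183, 1.0908)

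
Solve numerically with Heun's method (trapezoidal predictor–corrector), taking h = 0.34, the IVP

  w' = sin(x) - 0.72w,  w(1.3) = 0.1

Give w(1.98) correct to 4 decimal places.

0.5760

Heun: k1 = f(x_n, w_n); k2 = f(x_n + h, w_n + h·k1); w_{n+1} = w_n + (h/2)·(k1 + k2).
x=1.300000, w=0.100000:
  k1 = f(1.300000, 0.100000) = 0.891558
  k2 = f(1.640000, 0.403130) = 0.707353
  w ← 0.100000 + (0.34/2)·(0.891558 + 0.707353) = 0.371815
x=1.640000, w=0.371815:
  k1 = f(1.640000, 0.371815) = 0.729900
  k2 = f(1.980000, 0.619981) = 0.471052
  w ← 0.371815 + (0.34/2)·(0.729900 + 0.471052) = 0.575977
w(1.98) ≈ 0.5760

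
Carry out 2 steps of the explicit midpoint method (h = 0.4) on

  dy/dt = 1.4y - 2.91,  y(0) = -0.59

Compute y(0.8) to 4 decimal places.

Midpoint: k1 = f(t_n, y_n); k2 = f(t_n + h/2, y_n + (h/2)·k1); y_{n+1} = y_n + h·k2.
t=0.000000, y=-0.590000:
  k1 = f(0.000000, -0.590000) = -3.736000
  k2 = f(0.200000, -1.337200) = -4.782080
  y ← -0.590000 + 0.4·(-4.782080) = -2.502832
t=0.400000, y=-2.502832:
  k1 = f(0.400000, -2.502832) = -6.413965
  k2 = f(0.600000, -3.785625) = -8.209875
  y ← -2.502832 + 0.4·(-8.209875) = -5.786782
y(0.8) ≈ -5.7868

-5.7868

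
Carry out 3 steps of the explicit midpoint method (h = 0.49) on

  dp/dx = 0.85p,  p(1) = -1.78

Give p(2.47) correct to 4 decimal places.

Midpoint: k1 = f(x_n, p_n); k2 = f(x_n + h/2, p_n + (h/2)·k1); p_{n+1} = p_n + h·k2.
x=1.000000, p=-1.780000:
  k1 = f(1.000000, -1.780000) = -1.513000
  k2 = f(1.245000, -2.150685) = -1.828082
  p ← -1.780000 + 0.49·(-1.828082) = -2.675760
x=1.490000, p=-2.675760:
  k1 = f(1.490000, -2.675760) = -2.274396
  k2 = f(1.735000, -3.232987) = -2.748039
  p ← -2.675760 + 0.49·(-2.748039) = -4.022300
x=1.980000, p=-4.022300:
  k1 = f(1.980000, -4.022300) = -3.418955
  k2 = f(2.225000, -4.859943) = -4.130952
  p ← -4.022300 + 0.49·(-4.130952) = -6.046466
p(2.47) ≈ -6.0465

-6.0465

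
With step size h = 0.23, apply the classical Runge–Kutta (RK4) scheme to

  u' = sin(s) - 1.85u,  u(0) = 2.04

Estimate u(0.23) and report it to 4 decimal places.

RK4: k1 = f(s_n, u_n); k2 = f(s_n + h/2, u_n + (h/2)·k1); k3 = f(s_n + h/2, u_n + (h/2)·k2); k4 = f(s_n + h, u_n + h·k3); u_{n+1} = u_n + (h/6)·(k1 + 2k2 + 2k3 + k4).
s=0.000000, u=2.040000:
  k1 = f(0.000000, 2.040000) = -3.774000
  k2 = f(0.115000, 1.605990) = -2.856335
  k3 = f(0.115000, 1.711521) = -3.051568
  k4 = f(0.230000, 1.338139) = -2.247580
  u ← 2.040000 + (0.23/6)·(k1 + 2k2 + 2k3 + k4) = 1.356234
u(0.23) ≈ 1.3562

1.3562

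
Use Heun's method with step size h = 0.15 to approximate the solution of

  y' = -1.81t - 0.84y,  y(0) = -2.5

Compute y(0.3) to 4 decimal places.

Heun: k1 = f(t_n, y_n); k2 = f(t_n + h, y_n + h·k1); y_{n+1} = y_n + (h/2)·(k1 + k2).
t=0.000000, y=-2.500000:
  k1 = f(0.000000, -2.500000) = 2.100000
  k2 = f(0.150000, -2.185000) = 1.563900
  y ← -2.500000 + (0.15/2)·(2.100000 + 1.563900) = -2.225207
t=0.150000, y=-2.225207:
  k1 = f(0.150000, -2.225207) = 1.597674
  k2 = f(0.300000, -1.985556) = 1.124867
  y ← -2.225207 + (0.15/2)·(1.597674 + 1.124867) = -2.021017
y(0.3) ≈ -2.0210

-2.0210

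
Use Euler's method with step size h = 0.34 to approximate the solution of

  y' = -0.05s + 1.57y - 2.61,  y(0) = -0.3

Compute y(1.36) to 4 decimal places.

-9.2472

Euler: y_{n+1} = y_n + h·f(s_n, y_n).
s=0.000000, y=-0.300000: f=-3.081000 → y ← -0.300000 + 0.34·(-3.081000) = -1.347540
s=0.340000, y=-1.347540: f=-4.742638 → y ← -1.347540 + 0.34·(-4.742638) = -2.960037
s=0.680000, y=-2.960037: f=-7.291258 → y ← -2.960037 + 0.34·(-7.291258) = -5.439065
s=1.020000, y=-5.439065: f=-11.200331 → y ← -5.439065 + 0.34·(-11.200331) = -9.247177
y(1.36) ≈ -9.2472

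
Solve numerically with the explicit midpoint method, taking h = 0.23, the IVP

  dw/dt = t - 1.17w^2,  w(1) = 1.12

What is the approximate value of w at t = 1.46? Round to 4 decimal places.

Midpoint: k1 = f(t_n, w_n); k2 = f(t_n + h/2, w_n + (h/2)·k1); w_{n+1} = w_n + h·k2.
t=1.000000, w=1.120000:
  k1 = f(1.000000, 1.120000) = -0.467648
  k2 = f(1.115000, 1.066220) = -0.215087
  w ← 1.120000 + 0.23·(-0.215087) = 1.070530
t=1.230000, w=1.070530:
  k1 = f(1.230000, 1.070530) = -0.110861
  k2 = f(1.345000, 1.057781) = 0.035886
  w ← 1.070530 + 0.23·0.035886 = 1.078784
w(1.46) ≈ 1.0788

1.0788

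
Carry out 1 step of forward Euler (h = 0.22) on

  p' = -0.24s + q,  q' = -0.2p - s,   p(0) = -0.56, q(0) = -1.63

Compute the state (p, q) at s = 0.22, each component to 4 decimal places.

Euler on (p,q): p_{n+1} = p_n + h·p', q_{n+1} = q_n + h·q'.
0.000000: (-0.560000, -1.630000); f=(-1.630000, 0.112000) → (-0.918600, -1.605360)
(p(0.22), q(0.22)) ≈ (-0.9186, -1.6054)

-0.9186, -1.6054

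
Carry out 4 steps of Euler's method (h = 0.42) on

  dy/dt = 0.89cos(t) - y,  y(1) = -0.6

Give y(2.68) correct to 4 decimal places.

Euler: y_{n+1} = y_n + h·f(t_n, y_n).
t=1.000000, y=-0.600000: f=1.080869 → y ← -0.600000 + 0.42·1.080869 = -0.146035
t=1.420000, y=-0.146035: f=0.279736 → y ← -0.146035 + 0.42·0.279736 = -0.028546
t=1.840000, y=-0.028546: f=-0.208162 → y ← -0.028546 + 0.42·(-0.208162) = -0.115974
t=2.260000, y=-0.115974: f=-0.449997 → y ← -0.115974 + 0.42·(-0.449997) = -0.304973
y(2.68) ≈ -0.3050

-0.3050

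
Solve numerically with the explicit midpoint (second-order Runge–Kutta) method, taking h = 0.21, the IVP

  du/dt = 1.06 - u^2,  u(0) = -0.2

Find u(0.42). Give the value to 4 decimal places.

0.2397

Midpoint: k1 = f(t_n, u_n); k2 = f(t_n + h/2, u_n + (h/2)·k1); u_{n+1} = u_n + h·k2.
t=0.000000, u=-0.200000:
  k1 = f(0.000000, -0.200000) = 1.020000
  k2 = f(0.105000, -0.092900) = 1.051370
  u ← -0.200000 + 0.21·1.051370 = 0.020788
t=0.210000, u=0.020788:
  k1 = f(0.210000, 0.020788) = 1.059568
  k2 = f(0.315000, 0.132042) = 1.042565
  u ← 0.020788 + 0.21·1.042565 = 0.239726
u(0.42) ≈ 0.2397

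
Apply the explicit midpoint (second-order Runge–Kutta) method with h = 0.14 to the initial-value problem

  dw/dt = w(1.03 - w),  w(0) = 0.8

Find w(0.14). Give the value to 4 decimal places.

0.8247

Midpoint: k1 = f(t_n, w_n); k2 = f(t_n + h/2, w_n + (h/2)·k1); w_{n+1} = w_n + h·k2.
t=0.000000, w=0.800000:
  k1 = f(0.000000, 0.800000) = 0.184000
  k2 = f(0.070000, 0.812880) = 0.176493
  w ← 0.800000 + 0.14·0.176493 = 0.824709
w(0.14) ≈ 0.8247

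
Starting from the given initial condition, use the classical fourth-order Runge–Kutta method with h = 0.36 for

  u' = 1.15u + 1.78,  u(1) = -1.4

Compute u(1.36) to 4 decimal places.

-1.3242

RK4: k1 = f(t_n, u_n); k2 = f(t_n + h/2, u_n + (h/2)·k1); k3 = f(t_n + h/2, u_n + (h/2)·k2); k4 = f(t_n + h, u_n + h·k3); u_{n+1} = u_n + (h/6)·(k1 + 2k2 + 2k3 + k4).
t=1.000000, u=-1.400000:
  k1 = f(1.000000, -1.400000) = 0.170000
  k2 = f(1.180000, -1.369400) = 0.205190
  k3 = f(1.180000, -1.363066) = 0.212474
  k4 = f(1.360000, -1.323509) = 0.257964
  u ← -1.400000 + (0.36/6)·(k1 + 2k2 + 2k3 + k4) = -1.324202
u(1.36) ≈ -1.3242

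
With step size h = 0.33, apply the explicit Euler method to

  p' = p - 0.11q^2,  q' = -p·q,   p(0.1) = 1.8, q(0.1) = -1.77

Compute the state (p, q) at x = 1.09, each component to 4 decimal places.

4.0075, -0.0010

Euler on (p,q): p_{n+1} = p_n + h·p', q_{n+1} = q_n + h·q'.
0.100000: (1.800000, -1.770000); f=(1.455381, 3.186000) → (2.280276, -0.718620)
0.430000: (2.280276, -0.718620); f=(2.223470, 1.638652) → (3.014021, -0.177865)
0.760000: (3.014021, -0.177865); f=(3.010541, 0.536089) → (4.007499, -0.000956)
(p(1.09), q(1.09)) ≈ (4.0075, -0.0010)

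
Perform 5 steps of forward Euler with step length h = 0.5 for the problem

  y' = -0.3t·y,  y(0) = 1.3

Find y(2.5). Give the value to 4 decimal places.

Euler: y_{n+1} = y_n + h·f(t_n, y_n).
t=0.000000, y=1.300000: f=0.000000 → y ← 1.300000 + 0.5·0.000000 = 1.300000
t=0.500000, y=1.300000: f=-0.195000 → y ← 1.300000 + 0.5·(-0.195000) = 1.202500
t=1.000000, y=1.202500: f=-0.360750 → y ← 1.202500 + 0.5·(-0.360750) = 1.022125
t=1.500000, y=1.022125: f=-0.459956 → y ← 1.022125 + 0.5·(-0.459956) = 0.792147
t=2.000000, y=0.792147: f=-0.475288 → y ← 0.792147 + 0.5·(-0.475288) = 0.554503
y(2.5) ≈ 0.5545

0.5545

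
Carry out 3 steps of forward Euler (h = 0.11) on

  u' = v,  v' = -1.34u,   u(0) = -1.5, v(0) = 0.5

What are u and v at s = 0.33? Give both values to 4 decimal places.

-1.2629, 1.1354

Euler on (u,v): u_{n+1} = u_n + h·u', v_{n+1} = v_n + h·v'.
0.000000: (-1.500000, 0.500000); f=(0.500000, 2.010000) → (-1.445000, 0.721100)
0.110000: (-1.445000, 0.721100); f=(0.721100, 1.936300) → (-1.365679, 0.934093)
0.220000: (-1.365679, 0.934093); f=(0.934093, 1.830010) → (-1.262929, 1.135394)
(u(0.33), v(0.33)) ≈ (-1.2629, 1.1354)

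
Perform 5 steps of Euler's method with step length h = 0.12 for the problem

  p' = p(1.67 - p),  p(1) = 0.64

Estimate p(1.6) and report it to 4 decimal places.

Euler: p_{n+1} = p_n + h·f(x_n, p_n).
x=1.000000, p=0.640000: f=0.659200 → p ← 0.640000 + 0.12·0.659200 = 0.719104
x=1.120000, p=0.719104: f=0.683793 → p ← 0.719104 + 0.12·0.683793 = 0.801159
x=1.240000, p=0.801159: f=0.696080 → p ← 0.801159 + 0.12·0.696080 = 0.884689
x=1.360000, p=0.884689: f=0.694756 → p ← 0.884689 + 0.12·0.694756 = 0.968059
x=1.480000, p=0.968059: f=0.679520 → p ← 0.968059 + 0.12·0.679520 = 1.049602
p(1.6) ≈ 1.0496

1.0496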